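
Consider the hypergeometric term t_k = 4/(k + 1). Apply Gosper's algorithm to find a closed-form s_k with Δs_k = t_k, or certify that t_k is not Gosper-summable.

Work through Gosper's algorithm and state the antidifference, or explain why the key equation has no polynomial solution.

none — t_k is not Gosper-summable

r(k) = (k + 1)/(k + 2) after simplifying.
Normal form (A,B,C) = (k + 1, k + 2, 1).
f must satisfy (k + 1)·f(k+1) − (k + 1)·f(k) = 1.
Bound: deg f ≤ 0.
Write f(k) = c0. Then LHS − RHS = -1, requiring -1 = 0: contradictory. No certificate.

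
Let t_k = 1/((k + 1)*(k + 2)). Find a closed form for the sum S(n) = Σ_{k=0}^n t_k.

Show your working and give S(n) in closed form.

S(n) = (n + 1)/(n + 2)

Compute t_(k+1)/t_k: get (k + 1)/(k + 3).
Factor: A=k + 1; B=k + 3; C=1.
Solve (k + 1)·f(k+1) − (k + 2)·f(k) = 1.
From deg A=1, deg B=1, deg C=0: d=1.
Match coefficients ⇒ f(k) = k.
R(k) = B(k−1)·f(k)/C(k) = k*(k + 2); s_k = R·t_k = k/(k + 1).
Check: Δs_k = 1/(k**2 + 3*k + 2). ✓
Evaluate: s_(n+1) = (n + 1)/(n + 2); subtract s_(0) = 0 ⇒ S(n) = (n + 1)/(n + 2).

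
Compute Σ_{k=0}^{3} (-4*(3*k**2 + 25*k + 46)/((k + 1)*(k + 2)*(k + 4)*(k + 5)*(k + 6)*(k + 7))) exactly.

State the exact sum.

Compute t_(k+1)/t_k: get (k + 1)*(k + 4)*(25*k + 3*(k + 1)**2 + 71)/((k + 3)*(k + 8)*(3*k**2 + 25*k + 46)).
Gosper form: A/B · C(k+1)/C(k) with A=k + 1, B=k + 8, C=k**3 + 34*k**2/3 + 121*k/3 + 46.
f must satisfy (k + 1)·f(k+1) − (k + 7)·f(k) = k**3 + 34*k**2/3 + 121*k/3 + 46.
deg f ≤ 6 (via 1,1,3).
Match coefficients ⇒ f(k) = k*(k + 2)*(k + 3)*(k + 5)*(k**2 + 11*k + 34)/72.
Certificate R = B(k−1)f/C = k*(k + 2)*(k + 5)*(k + 7)*(k**2 + 11*k + 34)/(24*(3*k**2 + 25*k + 46)) gives s_k = k*(-k**2 - 11*k - 34)/(6*(k**3 + 11*k**2 + 34*k + 24)).
s_(k+1) − s_k = 4*(-3*k**2 - 25*k - 46)/(k**6 + 25*k**5 + 247*k**4 + 1219*k**3 + 3112*k**2 + 3796*k + 1680) = t_k.
Σ_(k=0)^(3) t_k = s_(4) − s_(0) = -47/300 − (0) = -47/300.

Σ = -47/300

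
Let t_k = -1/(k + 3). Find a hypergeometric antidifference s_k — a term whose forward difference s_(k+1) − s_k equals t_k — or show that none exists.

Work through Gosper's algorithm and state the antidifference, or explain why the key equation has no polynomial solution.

t_(k+1)/t_k = (k + 3)/(k + 4).
Factor: A=k + 3; B=k + 4; C=1.
Solve (k + 3)·f(k+1) − (k + 3)·f(k) = 1.
From deg A=1, deg B=1, deg C=0: d=0.
Write f(k) = c0. Then LHS − RHS = -1, requiring -1 = 0: contradictory. No certificate.

none (Gosper's algorithm certifies no s_k)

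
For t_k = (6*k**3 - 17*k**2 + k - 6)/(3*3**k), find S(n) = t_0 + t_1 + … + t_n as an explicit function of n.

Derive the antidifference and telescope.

Ratio r(k) = (6*k**3 + k**2 - 15*k - 16)/(3*(6*k**3 - 17*k**2 + k - 6)).
A = 1/3, B = 1, C = k**3 - 17*k**2/6 + k/6 - 1.
f must satisfy (1/3)·f(k+1) − (1)·f(k) = k**3 - 17*k**2/6 + k/6 - 1.
Bound: deg f ≤ 3.
Solve for f: f(k) = -(3*k**3 - 4*k**2 + k - 3)/2 (degree 3 ≤ 3).
R(k) = B(k−1)·f(k)/C(k) = -3*(3*k**3 - 4*k**2 + k - 3)/(6*k**3 - 17*k**2 + k - 6); s_k = R·t_k = (-3*k**3 + 4*k**2 - k + 3)/3**k.
Check: Δs_k = (6*k**3 - 17*k**2 + k - 6)/(3*3**k). ✓
Σ_(k=0)^n t_k = s_(n+1) − s_(0) = (3**(-n - 1)*(-3*n**3 - 5*n**2 - 2*n + 3)) − (3), i.e. 3**(-n - 1)*(-3**(n + 2) - 3*n**3 - 5*n**2 - 2*n + 3).

S(n) = 3**(-n - 1)*(-3**(n + 2) - 3*n**3 - 5*n**2 - 2*n + 3)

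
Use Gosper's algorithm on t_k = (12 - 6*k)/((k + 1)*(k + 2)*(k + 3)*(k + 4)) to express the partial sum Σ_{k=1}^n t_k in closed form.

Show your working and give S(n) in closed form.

The ratio is (k - 1)*(k + 1)/((k - 2)*(k + 5)).
Normal form (A,B,C) = (k + 1, k + 5, k - 2).
Key eq: (k + 1)·f(k+1) = (k + 4)·f(k) + (k - 2).
Degrees (1,1,1) ⇒ d ≤ 3.
Solving with deg f ≤ 3: f(k) = -k*(k**2 + 6*k + 17)/12.
So s_k = (B(k−1)f/C)·t_k = (-k*(k + 4)*(k**2 + 6*k + 17)/(12*(k - 2)))·t_k = k*(k**2 + 6*k + 17)/(2*(k + 1)*(k + 2)*(k + 3)).
Δs = 6*(2 - k)/(k**4 + 10*k**3 + 35*k**2 + 50*k + 24), as required.
Σ_(k=1)^n t_k = s_(n+1) − s_(1) = ((n**3 + 9*n**2 + 32*n + 24)/(2*(n**3 + 9*n**2 + 26*n + 24))) − (1/2), i.e. 3*n/(n**3 + 9*n**2 + 26*n + 24).

S(n) = 3*n/(n**3 + 9*n**2 + 26*n + 24)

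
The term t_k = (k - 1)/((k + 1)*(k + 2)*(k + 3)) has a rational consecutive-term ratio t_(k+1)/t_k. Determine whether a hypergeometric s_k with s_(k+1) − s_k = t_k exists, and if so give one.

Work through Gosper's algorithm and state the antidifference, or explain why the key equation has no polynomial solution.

s_k = -k/((k + 1)*(k + 2))

Step 1: r(k) = k*(k + 1)/((k - 1)*(k + 4)).
A = k + 1, B = k + 4, C = k - 1.
Need (k + 1)·f(k+1) − (k + 3)·f(k) = k - 1.
d = 2 from the (1,1,1) case.
Solving with deg f ≤ 2: f(k) = -k.
So s_k = (B(k−1)f/C)·t_k = (-k*(k + 3)/(k - 1))·t_k = -k/((k + 1)*(k + 2)).
Δs = (k - 1)/(k**3 + 6*k**2 + 11*k + 6), as required.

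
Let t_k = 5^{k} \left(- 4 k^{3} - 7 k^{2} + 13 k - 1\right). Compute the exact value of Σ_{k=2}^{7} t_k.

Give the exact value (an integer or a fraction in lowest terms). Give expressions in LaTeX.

Σ = -145312500

t_(k+1)/t_k = 5*(4*k**3 + 19*k**2 + 13*k - 1)/(4*k**3 + 7*k**2 - 13*k + 1).
A = 5, B = 1, C = k**3 + 7*k**2/4 - 13*k/4 + 1/4.
f must satisfy (5)·f(k+1) − (1)·f(k) = k**3 + 7*k**2/4 - 13*k/4 + 1/4.
d = 3 from the (0,0,3) case.
A polynomial solution: f(k) = (k - 2)*(k**2 - 2)/4.
So s_k = (B(k−1)f/C)·t_k = ((k - 2)*(k**2 - 2)/(4*k**3 + 7*k**2 - 13*k + 1))·t_k = 5**k*(-k**3 + 2*k**2 + 2*k - 4).
Check: Δs_k = 5**k*(-4*k**3 - 7*k**2 + 13*k - 1). ✓
Evaluate s at k=8 and k=2: -145312500 and 0; difference -145312500.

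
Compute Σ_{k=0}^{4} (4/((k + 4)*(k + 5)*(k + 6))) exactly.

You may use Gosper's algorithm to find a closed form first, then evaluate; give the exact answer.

Ratio r(k) = (k + 4)/(k + 7).
Take A(k)=k + 4, B(k)=k + 7, C(k)=1.
f must satisfy (k + 4)·f(k+1) − (k + 6)·f(k) = 1.
Bound: deg f ≤ 2.
A polynomial solution: f(k) = k*(k + 9)/40.
So s_k = (B(k−1)f/C)·t_k = (k*(k + 6)*(k + 9)/40)·t_k = k*(k + 9)/(10*(k + 4)*(k + 5)).
Check: Δs_k = 4/(k**3 + 15*k**2 + 74*k + 120). ✓
Σ_(k=0)^(4) t_k = s_(5) − s_(0) = 7/90 − (0) = 7/90.

Σ = 7/90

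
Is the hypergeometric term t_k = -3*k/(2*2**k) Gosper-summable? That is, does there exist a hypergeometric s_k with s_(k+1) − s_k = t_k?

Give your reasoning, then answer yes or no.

Compute t_(k+1)/t_k: get (k + 1)/(2*k).
A = 1/2, B = 1, C = k.
Key eq: (1/2)·f(k+1) = (1)·f(k) + (k).
d = 1 from the (0,0,1) case.
Coefficient equations give f(k) = -2*(k + 1).
So s_k = (B(k−1)f/C)·t_k = (-2*(k + 1)/k)·t_k = 3*(k + 1)/2**k.
s_(k+1) − s_k = -3*k/(2*2**k) = t_k.

Yes. s_k = 3*(k + 1)/2**k.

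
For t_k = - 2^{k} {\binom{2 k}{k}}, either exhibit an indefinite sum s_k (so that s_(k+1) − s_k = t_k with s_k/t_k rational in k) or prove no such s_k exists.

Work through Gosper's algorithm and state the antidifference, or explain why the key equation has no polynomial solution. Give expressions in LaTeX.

t_(k+1)/t_k = 4*(2*k + 1)/(k + 1).
So A=8*k + 4 and B=k + 1, with C=1.
Solve (8*k + 4)·f(k+1) − (k)·f(k) = 1.
deg f ≤ -1 (via 1,1,0).
Bound -1 < 0, so the key equation has no polynomial solution.

none — t_k is not Gosper-summable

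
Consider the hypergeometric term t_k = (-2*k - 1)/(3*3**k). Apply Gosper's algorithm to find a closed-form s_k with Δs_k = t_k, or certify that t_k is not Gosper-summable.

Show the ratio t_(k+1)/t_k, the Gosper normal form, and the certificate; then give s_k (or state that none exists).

r(k) = (2*k + 3)/(3*(2*k + 1)) after simplifying.
Factor: A=1/3; B=1; C=k + 1/2.
Solve (1/3)·f(k+1) − (1)·f(k) = k + 1/2.
From deg A=0, deg B=0, deg C=1: d=1.
Coefficient equations give f(k) = -3*(k + 1)/2.
So s_k = (B(k−1)f/C)·t_k = (-3*(k + 1)/(2*k + 1))·t_k = (k + 1)/3**k.
s_(k+1) − s_k = (-2*k - 1)/(3*3**k) = t_k.

s_k = (k + 1)/3**k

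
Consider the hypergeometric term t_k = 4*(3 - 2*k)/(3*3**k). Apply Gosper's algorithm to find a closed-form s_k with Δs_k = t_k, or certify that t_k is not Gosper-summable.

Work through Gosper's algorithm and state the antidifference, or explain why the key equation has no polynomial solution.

The ratio is (2*k - 1)/(3*(2*k - 3)).
So A=1/3 and B=1, with C=k - 3/2.
Key eq: (1/3)·f(k+1) = (1)·f(k) + (k - 3/2).
d = 1 from the (0,0,1) case.
Solving with deg f ≤ 1: f(k) = -3*(k - 1)/2.
R(k) = B(k−1)·f(k)/C(k) = -3*(k - 1)/(2*k - 3); s_k = R·t_k = 4*(k - 1)/3**k.
Δs = 4*(3 - 2*k)/(3*3**k), as required.

s_k = 4*(k - 1)/3**k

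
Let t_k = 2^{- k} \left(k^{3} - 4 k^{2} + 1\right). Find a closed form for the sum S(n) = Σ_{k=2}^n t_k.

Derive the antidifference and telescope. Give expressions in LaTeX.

S(n) = 2^{- n} \left(2^{n + 2} - n^{3} - 2 n^{2} - 2 n - 3\right)

t_(k+1)/t_k = (k**3 - k**2 - 5*k - 2)/(2*(k**3 - 4*k**2 + 1)).
Take A(k)=1/2, B(k)=1, C(k)=k**3 - 4*k**2 + 1.
Need (1/2)·f(k+1) − (1)·f(k) = k**3 - 4*k**2 + 1.
Degrees (0,0,3) ⇒ d ≤ 3.
A polynomial solution: f(k) = -2*(k**3 - k**2 + k + 2).
So s_k = (B(k−1)f/C)·t_k = (-2*(k**3 - k**2 + k + 2)/(k**3 - 4*k**2 + 1))·t_k = 2**(1 - k)*(-k**3 + k**2 - k - 2).
Δs = (k**3 - 4*k**2 + 1)/2**k, as required.
Σ_(k=2)^n t_k = s_(n+1) − s_(2) = ((-n**3 - 2*n**2 - 2*n - 3)/2**n) − (-4), i.e. (2**(n + 2) - n**3 - 2*n**2 - 2*n - 3)/2**n.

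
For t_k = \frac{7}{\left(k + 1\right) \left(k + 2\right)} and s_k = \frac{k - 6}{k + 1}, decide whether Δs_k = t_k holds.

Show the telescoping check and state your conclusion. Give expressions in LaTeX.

Valid — Δs_k = t_k.

s_(k+1) = (k - 5)/(k + 2)
s_(k+1) − s_k = 7/(k**2 + 3*k + 2)
(s_(k+1) − s_k) − t_k = 0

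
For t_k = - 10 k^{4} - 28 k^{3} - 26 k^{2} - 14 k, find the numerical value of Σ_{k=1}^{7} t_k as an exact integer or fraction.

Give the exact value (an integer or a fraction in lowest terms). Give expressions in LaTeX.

Σ = -72744

The ratio is (5*k**4 + 34*k**3 + 85*k**2 + 95*k + 39)/(k*(5*k**3 + 14*k**2 + 13*k + 7)).
Take A(k)=1, B(k)=1, C(k)=k**4 + 14*k**3/5 + 13*k**2/5 + 7*k/5.
Set up (1)·f(k+1) − (1)·f(k) − (k**4 + 14*k**3/5 + 13*k**2/5 + 7*k/5) = 0.
d = 5 from the (0,0,4) case.
Solve for f: f(k) = k*(k - 1)*(2*k**3 + 4*k**2 + 2*k + 3)/10 (degree 5 ≤ 5).
R(k) = B(k−1)·f(k)/C(k) = (k - 1)*(2*k**3 + 4*k**2 + 2*k + 3)/(2*(5*k**3 + 14*k**2 + 13*k + 7)); s_k = R·t_k = k*(-2*k**4 - 2*k**3 + 2*k**2 - k + 3).
Verify: 2*k*(-5*k**3 - 14*k**2 - 13*k - 7) matches t_k.
Telescoping: Σ = s_(8) − s_(1) = -72744 − (0) = -72744.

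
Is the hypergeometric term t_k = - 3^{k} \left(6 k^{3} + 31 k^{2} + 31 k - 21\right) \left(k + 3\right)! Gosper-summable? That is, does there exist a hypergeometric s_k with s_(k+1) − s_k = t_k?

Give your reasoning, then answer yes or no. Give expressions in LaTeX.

Step 1: r(k) = 3*(6*k**4 + 73*k**3 + 307*k**2 + 491*k + 188)/(6*k**3 + 31*k**2 + 31*k - 21).
Gosper form: A/B · C(k+1)/C(k) with A=3*k + 12, B=1, C=k**3 + 31*k**2/6 + 31*k/6 - 7/2.
Need (3*k + 12)·f(k+1) − (1)·f(k) = k**3 + 31*k**2/6 + 31*k/6 - 7/2.
Bound: deg f ≤ 2.
Coefficient equations give f(k) = (k + 1)*(2*k - 3)/6.
Then R = B(k−1)f/C = (k + 1)*(2*k - 3)/(6*k**3 + 31*k**2 + 31*k - 21), so s_k = R(k)·t_k = -3**k*(k + 1)*(2*k - 3)*factorial(k + 3).
Verify: -3**k*(6*k**3 + 31*k**2 + 31*k - 21)*factorial(k + 3) matches t_k.

Yes. s_k = - 3^{k} \left(k + 1\right) \left(2 k - 3\right) \left(k + 3\right)!.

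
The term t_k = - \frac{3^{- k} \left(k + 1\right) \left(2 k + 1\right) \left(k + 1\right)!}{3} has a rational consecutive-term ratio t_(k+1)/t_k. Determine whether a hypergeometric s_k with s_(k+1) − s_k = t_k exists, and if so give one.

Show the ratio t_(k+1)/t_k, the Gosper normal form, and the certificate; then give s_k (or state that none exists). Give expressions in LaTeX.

s_k = - 3^{- k} \left(2 k + 3\right) \left(k + 1\right)!

The ratio is (k + 2)**2*(2*k + 3)/(3*(k + 1)*(2*k + 1)).
Factor: A=k/3 + 2/3; B=1; C=k**2 + 3*k/2 + 1/2.
Solve (k/3 + 2/3)·f(k+1) − (1)·f(k) = k**2 + 3*k/2 + 1/2.
deg f ≤ 1 (via 1,0,2).
Match coefficients ⇒ f(k) = 3*(2*k + 3)/2.
Certificate R = B(k−1)f/C = 3*(2*k + 3)/((k + 1)*(2*k + 1)) gives s_k = -(2*k + 3)*factorial(k + 1)/3**k.
Verify: -(k + 1)*(2*k + 1)*factorial(k + 1)/(3*3**k) matches t_k.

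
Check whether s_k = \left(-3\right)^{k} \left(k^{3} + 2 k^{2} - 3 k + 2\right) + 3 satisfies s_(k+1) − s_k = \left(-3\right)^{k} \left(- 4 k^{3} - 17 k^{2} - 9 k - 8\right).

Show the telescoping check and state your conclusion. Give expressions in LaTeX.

s_(k+1) = 3*(-3)**k*(3*k - (k + 1)**3 - 2*(k + 1)**2 + 1) + 3
s_(k+1) − s_k = (-3)**k*(-4*k**3 - 17*k**2 - 9*k - 8)
(s_(k+1) − s_k) − t_k = 0

Valid: the claim telescopes to t_k.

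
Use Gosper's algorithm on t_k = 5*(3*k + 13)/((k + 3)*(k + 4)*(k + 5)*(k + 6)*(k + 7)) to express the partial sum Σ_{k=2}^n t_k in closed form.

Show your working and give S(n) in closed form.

Ratio r(k) = (k + 3)*(3*k + 16)/((k + 8)*(3*k + 13)).
So A=k + 3 and B=k + 8, with C=k + 13/3.
Solve (k + 3)·f(k+1) − (k + 7)·f(k) = k + 13/3.
deg f ≤ 4 (via 1,1,1).
Solve for f: f(k) = k*(k + 4)*(k**2 + 14*k + 63)/270 (degree 4 ≤ 4).
Get s_k = R·t_k = k*(k**2 + 14*k + 63)/(18*(k**3 + 14*k**2 + 63*k + 90)) with R(k) = B(k−1)f(k)/C(k) = k*(k + 4)*(k + 7)*(k**2 + 14*k + 63)/(90*(3*k + 13)).
Check: Δs_k = 5*(3*k + 13)/(k**5 + 25*k**4 + 245*k**3 + 1175*k**2 + 2754*k + 2520). ✓
Telescope: S(n) = s_(n+1) − s_(2) = (n**3 + 17*n**2 + 94*n + 78)/(18*(n**3 + 17*n**2 + 94*n + 168)) − (19/504) = (n**3 + 17*n**2 + 94*n - 112)/(56*(n**3 + 17*n**2 + 94*n + 168)).

S(n) = (n**3 + 17*n**2 + 94*n - 112)/(56*(n**3 + 17*n**2 + 94*n + 168))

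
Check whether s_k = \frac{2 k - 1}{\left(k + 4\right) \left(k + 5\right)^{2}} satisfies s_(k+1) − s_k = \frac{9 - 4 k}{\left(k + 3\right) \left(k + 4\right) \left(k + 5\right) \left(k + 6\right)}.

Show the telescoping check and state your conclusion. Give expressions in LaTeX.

Invalid: residual \frac{2 \left(6 k^{2} + 22 k - 51\right)}{k^{6} + 29 k^{5} + 347 k^{4} + 2191 k^{3} + 7692 k^{2} + 14220 k + 10800} ≠ 0.

s_(k+1) = (2*k + 1)/((k + 5)*(k + 6)**2)
s_(k+1) − s_k = (-4*k**2 - 11*k + 56)/(k**5 + 26*k**4 + 269*k**3 + 1384*k**2 + 3540*k + 3600)
(s_(k+1) − s_k) − t_k = 2*(6*k**2 + 22*k - 51)/(k**6 + 29*k**5 + 347*k**4 + 2191*k**3 + 7692*k**2 + 14220*k + 10800)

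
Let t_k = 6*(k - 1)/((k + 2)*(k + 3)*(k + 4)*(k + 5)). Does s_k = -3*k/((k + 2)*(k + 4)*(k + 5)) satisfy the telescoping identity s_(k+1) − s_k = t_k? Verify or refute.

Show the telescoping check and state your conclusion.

Invalid: residual 6*(2 - 3*k)/(k**5 + 20*k**4 + 155*k**3 + 580*k**2 + 1044*k + 720) ≠ 0.

s_(k+1) = 3*(-k - 1)/((k + 3)*(k + 5)*(k + 6))
s_(k+1) − s_k = 6*(k**2 + 2*k - 4)/(k**5 + 20*k**4 + 155*k**3 + 580*k**2 + 1044*k + 720)
(s_(k+1) − s_k) − t_k = 6*(2 - 3*k)/(k**5 + 20*k**4 + 155*k**3 + 580*k**2 + 1044*k + 720)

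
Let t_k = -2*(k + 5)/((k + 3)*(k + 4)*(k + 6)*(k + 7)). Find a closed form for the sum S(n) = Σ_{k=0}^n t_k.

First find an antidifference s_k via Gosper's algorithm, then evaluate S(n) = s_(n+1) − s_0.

r(k) = (k + 3)*(k + 6)**2/((k + 5)**2*(k + 8)) after simplifying.
Gosper form: A/B · C(k+1)/C(k) with A=k + 3, B=k + 8, C=k**2 + 10*k + 25.
Need (k + 3)·f(k+1) − (k + 7)·f(k) = k**2 + 10*k + 25.
Degrees (1,1,2) ⇒ d ≤ 4.
Solve for f: f(k) = k*(k + 4)*(k + 5)*(k + 9)/36 (degree 4 ≤ 4).
Certificate R = B(k−1)f/C = k*(k + 4)*(k + 7)*(k + 9)/(36*(k + 5)) gives s_k = k*(-k - 9)/(18*(k**2 + 9*k + 18)).
Check: Δs_k = 2*(-k - 5)/(k**4 + 20*k**3 + 145*k**2 + 450*k + 504). ✓
Σ_(k=0)^n t_k = s_(n+1) − s_(0) = ((-n**2 - 11*n - 10)/(18*(n**2 + 11*n + 28))) − (0), i.e. (-n**2 - 11*n - 10)/(18*(n**2 + 11*n + 28)).

S(n) = (-n**2 - 11*n - 10)/(18*(n**2 + 11*n + 28))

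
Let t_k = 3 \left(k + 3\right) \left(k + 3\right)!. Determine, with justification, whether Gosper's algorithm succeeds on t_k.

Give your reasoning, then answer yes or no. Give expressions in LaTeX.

Compute t_(k+1)/t_k: get (k + 4)**2/(k + 3).
A = k + 4, B = 1, C = k + 3.
Solve (k + 4)·f(k+1) − (1)·f(k) = k + 3.
d = 0 from the (1,0,1) case.
Solving with deg f ≤ 0: f(k) = 1.
Get s_k = R·t_k = 3*factorial(k + 3) with R(k) = B(k−1)f(k)/C(k) = 1/(k + 3).
Δs = 3*(k + 3)*factorial(k + 3), as required.

Yes. s_k = 3 \left(k + 3\right)!.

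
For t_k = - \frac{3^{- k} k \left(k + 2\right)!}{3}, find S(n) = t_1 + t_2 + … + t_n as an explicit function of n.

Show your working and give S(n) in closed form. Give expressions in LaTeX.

r(k) = (k + 1)*(k + 3)/(3*k) after simplifying.
A = k/3 + 1, B = 1, C = k.
Solve (k/3 + 1)·f(k+1) − (1)·f(k) = k.
Degrees (1,0,1) ⇒ d ≤ 0.
Solving with deg f ≤ 0: f(k) = 3.
Get s_k = R·t_k = -factorial(k + 2)/3**k with R(k) = B(k−1)f(k)/C(k) = 3/k.
s_(k+1) − s_k = -k*factorial(k + 2)/(3*3**k) = t_k.
Telescope: S(n) = s_(n+1) − s_(1) = -3**(-n - 1)*factorial(n + 3) − (-2) = 2 - factorial(n + 3)/(3*3**n).

S(n) = 2 - \frac{3^{- n} \left(n + 3\right)!}{3}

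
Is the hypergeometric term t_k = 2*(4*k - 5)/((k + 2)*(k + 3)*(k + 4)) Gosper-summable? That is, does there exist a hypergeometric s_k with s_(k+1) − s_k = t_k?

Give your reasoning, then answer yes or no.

Yes. s_k = k*(k - 11)/(2*(k + 2)*(k + 3)).

Step 1: r(k) = (k + 2)*(4*k - 1)/((k + 5)*(4*k - 5)).
A = k + 2, B = k + 5, C = k - 5/4.
Key eq: (k + 2)·f(k+1) = (k + 4)·f(k) + (k - 5/4).
Degrees (1,1,1) ⇒ d ≤ 2.
Solve for f: f(k) = k*(k - 11)/16 (degree 2 ≤ 2).
R(k) = B(k−1)·f(k)/C(k) = k*(k - 11)*(k + 4)/(4*(4*k - 5)); s_k = R·t_k = k*(k - 11)/(2*(k + 2)*(k + 3)).
Check: Δs_k = 2*(4*k - 5)/(k**3 + 9*k**2 + 26*k + 24). ✓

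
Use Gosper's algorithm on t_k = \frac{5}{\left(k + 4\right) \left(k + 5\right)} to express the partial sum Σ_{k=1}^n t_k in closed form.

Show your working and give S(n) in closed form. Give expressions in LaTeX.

t_(k+1)/t_k = (k + 4)/(k + 6).
Take A(k)=k + 4, B(k)=k + 6, C(k)=1.
Key eq: (k + 4)·f(k+1) = (k + 5)·f(k) + (1).
From deg A=1, deg B=1, deg C=0: d=1.
A polynomial solution: f(k) = k/4.
Get s_k = R·t_k = 5*k/(4*(k + 4)) with R(k) = B(k−1)f(k)/C(k) = k*(k + 5)/4.
Δs = 5/(k**2 + 9*k + 20), as required.
Σ_(k=1)^n t_k = s_(n+1) − s_(1) = (5*(n + 1)/(4*(n + 5))) − (1/4), i.e. n/(n + 5).

S(n) = \frac{n}{n + 5}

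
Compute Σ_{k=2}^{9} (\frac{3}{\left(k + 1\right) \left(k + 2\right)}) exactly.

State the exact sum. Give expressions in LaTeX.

The ratio is (k + 1)/(k + 3).
A = k + 1, B = k + 3, C = 1.
Solve (k + 1)·f(k+1) − (k + 2)·f(k) = 1.
d = 1 from the (1,1,0) case.
A polynomial solution: f(k) = k.
Then R = B(k−1)f/C = k*(k + 2), so s_k = R(k)·t_k = 3*k/(k + 1).
Check: Δs_k = 3/(k**2 + 3*k + 2). ✓
Σ_(k=2)^(9) t_k = s_(10) − s_(2) = 30/11 − (2) = 8/11.

Σ = 8/11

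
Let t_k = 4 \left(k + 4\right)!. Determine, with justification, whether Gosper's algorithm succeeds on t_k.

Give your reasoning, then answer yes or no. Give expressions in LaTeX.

No — negative degree bound, so no certificate f.

Compute t_(k+1)/t_k: get k + 5.
A = k + 5, B = 1, C = 1.
Solve (k + 5)·f(k+1) − (1)·f(k) = 1.
From deg A=1, deg B=0, deg C=0: d=-1.
d = -1 < 0 ⇒ no nonzero polynomial f; not summable.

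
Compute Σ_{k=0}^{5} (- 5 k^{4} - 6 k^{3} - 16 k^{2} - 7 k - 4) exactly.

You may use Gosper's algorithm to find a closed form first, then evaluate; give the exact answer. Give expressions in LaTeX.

Step 1: r(k) = (5*k**4 + 26*k**3 + 64*k**2 + 77*k + 38)/(5*k**4 + 6*k**3 + 16*k**2 + 7*k + 4).
So A=1 and B=1, with C=k**4 + 6*k**3/5 + 16*k**2/5 + 7*k/5 + 4/5.
Key eq: (1)·f(k+1) = (1)·f(k) + (k**4 + 6*k**3/5 + 16*k**2/5 + 7*k/5 + 4/5).
Bound: deg f ≤ 5.
Coefficient equations give f(k) = k*(k**2 + 3)*(k**2 - k + 1)/5.
Then R = B(k−1)f/C = k*(k**2 + 3)*(k**2 - k + 1)/(5*k**4 + 6*k**3 + 16*k**2 + 7*k + 4), so s_k = R(k)·t_k = k*(-k**4 + k**3 - 4*k**2 + 3*k - 3).
Check: Δs_k = -5*k**4 - 6*k**3 - 16*k**2 - 7*k - 4. ✓
Evaluate s at k=6 and k=0: -7254 and 0; difference -7254.

Σ = -7254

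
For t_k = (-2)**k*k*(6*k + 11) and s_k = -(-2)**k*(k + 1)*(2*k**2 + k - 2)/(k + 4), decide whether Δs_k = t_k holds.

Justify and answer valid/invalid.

Invalid: residual (-2)**k*(-18*k**3 - 111*k**2 - 135*k + 6)/(k**2 + 9*k + 20) ≠ 0.

s_(k+1) = 2*(-2)**k*(k + 2)*(k + 2*(k + 1)**2 - 1)/(k + 5)
s_(k+1) − s_k = (-2)**k*(6*k**4 + 47*k**3 + 108*k**2 + 85*k + 6)/(k**2 + 9*k + 20)
(s_(k+1) − s_k) − t_k = (-2)**k*(-18*k**3 - 111*k**2 - 135*k + 6)/(k**2 + 9*k + 20)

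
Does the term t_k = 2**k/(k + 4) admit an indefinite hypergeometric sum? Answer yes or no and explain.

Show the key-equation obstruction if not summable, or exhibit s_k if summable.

Compute t_(k+1)/t_k: get 2*(k + 4)/(k + 5).
Take A(k)=2*k + 8, B(k)=k + 5, C(k)=1.
Solve (2*k + 8)·f(k+1) − (k + 4)·f(k) = 1.
d = -1 from the (1,1,0) case.
deg f ≤ -1 is impossible — no certificate.

No. Not Gosper-summable.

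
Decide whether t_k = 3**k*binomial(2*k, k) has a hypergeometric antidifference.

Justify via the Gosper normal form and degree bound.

No — negative degree bound, so no certificate f.

t_(k+1)/t_k = 6*(2*k + 1)/(k + 1).
So A=12*k + 6 and B=k + 1, with C=1.
f must satisfy (12*k + 6)·f(k+1) − (k)·f(k) = 1.
d = -1 from the (1,1,0) case.
Bound -1 < 0, so the key equation has no polynomial solution.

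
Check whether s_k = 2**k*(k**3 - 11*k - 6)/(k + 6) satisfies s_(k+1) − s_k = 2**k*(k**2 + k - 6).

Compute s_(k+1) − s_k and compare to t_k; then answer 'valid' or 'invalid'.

s_(k+1) = 2**(k + 1)*(-11*k + (k + 1)**3 - 17)/(k + 7)
s_(k+1) − s_k = 2**k*(k**4 + 11*k**3 + 31*k**2 - 45*k - 150)/(k**2 + 13*k + 42)
(s_(k+1) − s_k) − t_k = 3*2**k*(-k**3 - 6*k**2 - 3*k + 34)/(k**2 + 13*k + 42)

Invalid: residual 3*2**k*(-k**3 - 6*k**2 - 3*k + 34)/(k**2 + 13*k + 42) ≠ 0.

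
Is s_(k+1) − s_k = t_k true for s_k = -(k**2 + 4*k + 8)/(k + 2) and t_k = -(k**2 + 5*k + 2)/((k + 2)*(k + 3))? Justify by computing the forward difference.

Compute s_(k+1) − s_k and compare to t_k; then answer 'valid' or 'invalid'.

s_(k+1) = (-k**2 - 6*k - 13)/(k + 3)
s_(k+1) − s_k = (-k**2 - 5*k - 2)/(k**2 + 5*k + 6)
(s_(k+1) − s_k) − t_k = 0

Valid: the claim telescopes to t_k.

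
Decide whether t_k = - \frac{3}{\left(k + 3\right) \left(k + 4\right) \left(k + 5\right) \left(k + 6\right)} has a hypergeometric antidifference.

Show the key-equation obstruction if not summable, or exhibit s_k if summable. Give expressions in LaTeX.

Yes. s_k = \frac{k \left(- k^{2} - 12 k - 47\right)}{60 \left(k + 3\right) \left(k + 4\right) \left(k + 5\right)}.

Step 1: r(k) = (k + 3)/(k + 7).
A = k + 3, B = k + 7, C = 1.
Set up (k + 3)·f(k+1) − (k + 6)·f(k) − (1) = 0.
Degrees (1,1,0) ⇒ d ≤ 3.
A polynomial solution: f(k) = k*(k**2 + 12*k + 47)/180.
Then R = B(k−1)f/C = k*(k + 6)*(k**2 + 12*k + 47)/180, so s_k = R(k)·t_k = k*(-k**2 - 12*k - 47)/(60*(k + 3)*(k + 4)*(k + 5)).
s_(k+1) − s_k = -3/(k**4 + 18*k**3 + 119*k**2 + 342*k + 360) = t_k.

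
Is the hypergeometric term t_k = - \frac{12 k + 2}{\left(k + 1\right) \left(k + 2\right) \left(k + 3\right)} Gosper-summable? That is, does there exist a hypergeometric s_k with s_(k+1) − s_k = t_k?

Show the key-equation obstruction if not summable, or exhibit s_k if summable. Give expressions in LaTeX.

Yes. s_k = - \frac{k \left(7 k - 3\right)}{2 \left(k + 1\right) \left(k + 2\right)}.

Compute t_(k+1)/t_k: get (k + 1)*(6*k + 7)/((k + 4)*(6*k + 1)).
Take A(k)=k + 1, B(k)=k + 4, C(k)=k + 1/6.
Set up (k + 1)·f(k+1) − (k + 3)·f(k) − (k + 1/6) = 0.
From deg A=1, deg B=1, deg C=1: d=2.
Match coefficients ⇒ f(k) = k*(7*k - 3)/24.
R(k) = B(k−1)·f(k)/C(k) = k*(k + 3)*(7*k - 3)/(4*(6*k + 1)); s_k = R·t_k = -k*(7*k - 3)/(2*(k + 1)*(k + 2)).
s_(k+1) − s_k = 2*(-6*k - 1)/(k**3 + 6*k**2 + 11*k + 6) = t_k.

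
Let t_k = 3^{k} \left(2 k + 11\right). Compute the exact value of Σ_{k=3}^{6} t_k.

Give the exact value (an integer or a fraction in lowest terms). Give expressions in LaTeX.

r(k) = 3*(2*k + 13)/(2*k + 11) after simplifying.
A = 3, B = 1, C = k + 11/2.
Key eq: (3)·f(k+1) = (1)·f(k) + (k + 11/2).
deg f ≤ 1 (via 0,0,1).
Solve for f: f(k) = (k + 4)/2 (degree 1 ≤ 1).
R(k) = B(k−1)·f(k)/C(k) = (k + 4)/(2*k + 11); s_k = R·t_k = 3**k*(k + 4).
s_(k+1) − s_k = 3**k*(2*k + 11) = t_k.
Evaluate s at k=7 and k=3: 24057 and 189; difference 23868.

Σ = 23868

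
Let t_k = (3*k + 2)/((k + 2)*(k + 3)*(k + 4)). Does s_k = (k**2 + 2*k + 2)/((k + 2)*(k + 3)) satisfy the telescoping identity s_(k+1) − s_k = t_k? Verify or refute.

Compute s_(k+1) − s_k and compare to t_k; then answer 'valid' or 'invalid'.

s_(k+1) = (2*k + (k + 1)**2 + 4)/((k + 3)*(k + 4))
s_(k+1) − s_k = (3*k + 2)/(k**3 + 9*k**2 + 26*k + 24)
(s_(k+1) − s_k) − t_k = 0

valid; difference matches t_k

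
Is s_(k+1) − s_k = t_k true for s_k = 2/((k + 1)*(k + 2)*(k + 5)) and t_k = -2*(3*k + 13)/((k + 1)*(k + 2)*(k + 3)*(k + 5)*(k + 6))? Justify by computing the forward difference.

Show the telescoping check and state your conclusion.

s_(k+1) = 2/((k + 2)*(k + 3)*(k + 6))
s_(k+1) − s_k = 2*(-3*k - 13)/(k**5 + 17*k**4 + 107*k**3 + 307*k**2 + 396*k + 180)
(s_(k+1) − s_k) − t_k = 0

valid (s_(k+1) − s_k reduces to t_k)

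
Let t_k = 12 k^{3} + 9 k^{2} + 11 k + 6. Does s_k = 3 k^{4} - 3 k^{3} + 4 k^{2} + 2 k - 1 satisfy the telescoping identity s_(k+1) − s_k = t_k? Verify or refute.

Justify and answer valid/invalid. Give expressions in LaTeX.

Valid — Δs_k = t_k.

s_(k+1) = 3*k**4 + 9*k**3 + 13*k**2 + 13*k + 5
s_(k+1) − s_k = 12*k**3 + 9*k**2 + 11*k + 6
(s_(k+1) − s_k) − t_k = 0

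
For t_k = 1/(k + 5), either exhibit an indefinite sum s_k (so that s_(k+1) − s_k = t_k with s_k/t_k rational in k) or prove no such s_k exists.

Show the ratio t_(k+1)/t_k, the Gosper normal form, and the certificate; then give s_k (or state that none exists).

The ratio is (k + 5)/(k + 6).
Gosper form: A/B · C(k+1)/C(k) with A=k + 5, B=k + 6, C=1.
f must satisfy (k + 5)·f(k+1) − (k + 5)·f(k) = 1.
d = 0 from the (1,1,0) case.
f = c0 ⇒ A·f(k+1) − B(k−1)·f(k) − C = -1. The system {-1 = 0} is inconsistent; no antidifference.

none (Gosper's algorithm certifies no s_k)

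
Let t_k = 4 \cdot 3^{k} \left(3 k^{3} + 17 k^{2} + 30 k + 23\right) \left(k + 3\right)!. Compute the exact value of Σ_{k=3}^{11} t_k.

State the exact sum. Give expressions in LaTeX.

The ratio is 3*(3*k**4 + 38*k**3 + 177*k**2 + 365*k + 292)/(3*k**3 + 17*k**2 + 30*k + 23).
So A=3*k + 12 and B=1, with C=k**3 + 17*k**2/3 + 10*k + 23/3.
Need (3*k + 12)·f(k+1) − (1)·f(k) = k**3 + 17*k**2/3 + 10*k + 23/3.
deg f ≤ 2 (via 1,0,3).
A polynomial solution: f(k) = (k**2 + 1)/3.
Get s_k = R·t_k = 4*3**k*(k**2 + 1)*factorial(k + 3) with R(k) = B(k−1)f(k)/C(k) = (k**2 + 1)/(3*k**3 + 17*k**2 + 30*k + 23).
Check: Δs_k = 4*3**k*(3*k**3 + 17*k**2 + 30*k + 23)*factorial(k + 3). ✓
Evaluate s at k=12 and k=3: 403072028806487040000 and 777600; difference 403072028806486262400.

Σ = 403072028806486262400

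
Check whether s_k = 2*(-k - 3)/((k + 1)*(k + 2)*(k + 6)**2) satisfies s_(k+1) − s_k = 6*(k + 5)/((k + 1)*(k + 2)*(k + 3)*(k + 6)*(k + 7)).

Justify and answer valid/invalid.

Invalid: residual 6*(-4*k**2 - 43*k - 111)/(k**7 + 32*k**6 + 420*k**5 + 2902*k**4 + 11255*k**3 + 24114*k**2 + 25956*k + 10584) ≠ 0.

s_(k+1) = 2*(-k - 4)/((k + 2)*(k + 3)*(k + 7)**2)
s_(k+1) − s_k = 2*(-(k + 1)*(k + 4)*(k + 6)**2 + (k + 3)**2*(k + 7)**2)/((k + 1)*(k + 2)*(k + 3)*(k + 6)**2*(k + 7)**2)
(s_(k+1) − s_k) − t_k = 6*(-4*k**2 - 43*k - 111)/(k**7 + 32*k**6 + 420*k**5 + 2902*k**4 + 11255*k**3 + 24114*k**2 + 25956*k + 10584)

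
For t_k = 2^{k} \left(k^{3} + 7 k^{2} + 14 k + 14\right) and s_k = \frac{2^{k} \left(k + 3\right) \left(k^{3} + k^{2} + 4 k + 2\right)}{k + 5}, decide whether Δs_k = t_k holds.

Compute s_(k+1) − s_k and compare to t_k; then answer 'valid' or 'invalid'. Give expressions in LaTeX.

Invalid: residual \frac{2^{k + 1} \left(- k^{4} - 11 k^{3} - 48 k^{2} - 80 k - 68\right)}{k^{2} + 11 k + 30} ≠ 0.

s_(k+1) = 2**(k + 1)*(k + 4)*(4*k + (k + 1)**3 + (k + 1)**2 + 6)/(k + 6)
s_(k+1) − s_k = 2**k*(k**5 + 16*k**4 + 99*k**3 + 282*k**2 + 414*k + 284)/(k**2 + 11*k + 30)
(s_(k+1) − s_k) − t_k = 2**(k + 1)*(-k**4 - 11*k**3 - 48*k**2 - 80*k - 68)/(k**2 + 11*k + 30)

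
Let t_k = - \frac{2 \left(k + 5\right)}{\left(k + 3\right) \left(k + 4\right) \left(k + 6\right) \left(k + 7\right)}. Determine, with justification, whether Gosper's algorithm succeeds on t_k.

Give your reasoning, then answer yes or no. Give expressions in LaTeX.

Ratio r(k) = (k + 3)*(k + 6)**2/((k + 5)**2*(k + 8)).
Gosper form: A/B · C(k+1)/C(k) with A=k + 3, B=k + 8, C=k**2 + 10*k + 25.
Solve (k + 3)·f(k+1) − (k + 7)·f(k) = k**2 + 10*k + 25.
d = 4 from the (1,1,2) case.
A polynomial solution: f(k) = k*(k + 4)*(k + 5)*(k + 9)/36.
Then R = B(k−1)f/C = k*(k + 4)*(k + 7)*(k + 9)/(36*(k + 5)), so s_k = R(k)·t_k = k*(-k - 9)/(18*(k**2 + 9*k + 18)).
Δs = 2*(-k - 5)/(k**4 + 20*k**3 + 145*k**2 + 450*k + 504), as required.

Yes. s_k = \frac{k \left(- k - 9\right)}{18 \left(k^{2} + 9 k + 18\right)}.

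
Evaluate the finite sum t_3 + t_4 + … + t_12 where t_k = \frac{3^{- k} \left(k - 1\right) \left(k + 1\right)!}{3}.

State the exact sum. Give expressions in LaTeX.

The ratio is k*(k + 2)/(3*(k - 1)).
Normal form (A,B,C) = (k/3 + 2/3, 1, k - 1).
Key eq: (k/3 + 2/3)·f(k+1) = (1)·f(k) + (k - 1).
From deg A=1, deg B=0, deg C=1: d=0.
Coefficient equations give f(k) = 3.
So s_k = (B(k−1)f/C)·t_k = (3/(k - 1))·t_k = factorial(k + 1)/3**k.
s_(k+1) − s_k = (k - 1)*factorial(k + 1)/(3*3**k) = t_k.
Sum = s_(13) − s_(3); s_(13) = 358758400/6561, s_(3) = 8/9 ⇒ 358752568/6561.

Σ = 358752568/6561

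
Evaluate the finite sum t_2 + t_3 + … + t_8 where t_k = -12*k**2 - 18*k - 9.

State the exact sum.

Compute t_(k+1)/t_k: get (4*k**2 + 14*k + 13)/(4*k**2 + 6*k + 3).
Factor: A=1; B=1; C=k**2 + 3*k/2 + 3/4.
Need (1)·f(k+1) − (1)·f(k) = k**2 + 3*k/2 + 3/4.
Bound: deg f ≤ 3.
Match coefficients ⇒ f(k) = k*(4*k**2 + 3*k + 2)/12.
Certificate R = B(k−1)f/C = k*(4*k**2 + 3*k + 2)/(3*(4*k**2 + 6*k + 3)) gives s_k = k*(-4*k**2 - 3*k - 2).
Verify: -12*k**2 - 18*k - 9 matches t_k.
Evaluate s at k=9 and k=2: -3177 and -48; difference -3129.

Σ = -3129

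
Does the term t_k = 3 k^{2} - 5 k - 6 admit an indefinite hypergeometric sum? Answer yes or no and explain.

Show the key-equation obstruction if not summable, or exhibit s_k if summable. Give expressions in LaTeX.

Step 1: r(k) = (3*k**2 + k - 8)/(3*k**2 - 5*k - 6).
Take A(k)=1, B(k)=1, C(k)=k**2 - 5*k/3 - 2.
Set up (1)·f(k+1) − (1)·f(k) − (k**2 - 5*k/3 - 2) = 0.
Degrees (0,0,2) ⇒ d ≤ 3.
Solving with deg f ≤ 3: f(k) = k*(k**2 - 4*k - 3)/3.
Get s_k = R·t_k = k*(k**2 - 4*k - 3) with R(k) = B(k−1)f(k)/C(k) = k*(k**2 - 4*k - 3)/(3*k**2 - 5*k - 6).
s_(k+1) − s_k = 3*k**2 - 5*k - 6 = t_k.

Yes. s_k = k \left(k^{2} - 4 k - 3\right).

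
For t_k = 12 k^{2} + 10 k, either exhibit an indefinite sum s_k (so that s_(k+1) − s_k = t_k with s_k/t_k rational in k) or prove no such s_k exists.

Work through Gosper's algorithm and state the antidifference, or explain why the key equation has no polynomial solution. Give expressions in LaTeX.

t_(k+1)/t_k = (6*k**2 + 17*k + 11)/(k*(6*k + 5)).
Normal form (A,B,C) = (1, 1, k**2 + 5*k/6).
Key eq: (1)·f(k+1) = (1)·f(k) + (k**2 + 5*k/6).
From deg A=0, deg B=0, deg C=2: d=3.
Match coefficients ⇒ f(k) = k*(k - 1)*(4*k + 3)/12.
So s_k = (B(k−1)f/C)·t_k = ((k - 1)*(4*k + 3)/(2*(6*k + 5)))·t_k = k*(4*k**2 - k - 3).
Verify: 2*k*(6*k + 5) matches t_k.

s_k = k \left(4 k^{2} - k - 3\right)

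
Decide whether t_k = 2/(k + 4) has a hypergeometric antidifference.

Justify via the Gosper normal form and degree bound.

r(k) = (k + 4)/(k + 5) after simplifying.
A = k + 4, B = k + 5, C = 1.
Key eq: (k + 4)·f(k+1) = (k + 4)·f(k) + (1).
d = 0 from the (1,1,0) case.
Write f(k) = c0. Then LHS − RHS = -1, requiring -1 = 0: contradictory. No certificate.

No — key equation has no polynomial f.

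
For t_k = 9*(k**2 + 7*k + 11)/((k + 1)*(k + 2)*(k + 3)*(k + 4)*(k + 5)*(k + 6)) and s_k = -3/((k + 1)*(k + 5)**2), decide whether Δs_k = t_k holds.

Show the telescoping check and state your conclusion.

s_(k+1) = -3/((k + 2)*(k + 6)**2)
s_(k+1) − s_k = -3/((k + 2)*(k + 6)**2) + 3/((k + 1)*(k + 5)**2)
(s_(k+1) − s_k) − t_k = 6*(-4*k**3 - 48*k**2 - 182*k - 213)/(k**8 + 32*k**7 + 436*k**6 + 3290*k**5 + 14959*k**4 + 41678*k**3 + 68844*k**2 + 60840*k + 21600)

Invalid: residual 6*(-4*k**3 - 48*k**2 - 182*k - 213)/(k**8 + 32*k**7 + 436*k**6 + 3290*k**5 + 14959*k**4 + 41678*k**3 + 68844*k**2 + 60840*k + 21600) ≠ 0.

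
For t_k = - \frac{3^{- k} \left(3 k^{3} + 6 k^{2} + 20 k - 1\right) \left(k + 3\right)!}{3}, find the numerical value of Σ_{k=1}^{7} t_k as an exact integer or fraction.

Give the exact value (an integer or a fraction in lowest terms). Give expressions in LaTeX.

Ratio r(k) = (3*k**4 + 27*k**3 + 101*k**2 + 192*k + 112)/(3*(3*k**3 + 6*k**2 + 20*k - 1)).
Take A(k)=k/3 + 4/3, B(k)=1, C(k)=k**3 + 2*k**2 + 20*k/3 - 1/3.
Set up (k/3 + 4/3)·f(k+1) − (1)·f(k) − (k**3 + 2*k**2 + 20*k/3 - 1/3) = 0.
d = 2 from the (1,0,3) case.
Coefficient equations give f(k) = 3*k**2 - 3*k - 1.
Then R = B(k−1)f/C = 3*(3*k**2 - 3*k - 1)/(3*k**3 + 6*k**2 + 20*k - 1), so s_k = R(k)·t_k = (-3*k**2 + 3*k + 1)*factorial(k + 3)/3**k.
Δs = -(3*k**3 + 6*k**2 + 20*k - 1)*factorial(k + 3)/(3*3**k), as required.
Sum = s_(8) − s_(1); s_(8) = -82297600/81, s_(1) = 8 ⇒ -82298248/81.

Σ = -82298248/81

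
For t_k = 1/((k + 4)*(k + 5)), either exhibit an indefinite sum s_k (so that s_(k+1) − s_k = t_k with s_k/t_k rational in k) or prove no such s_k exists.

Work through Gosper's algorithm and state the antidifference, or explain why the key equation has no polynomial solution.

Compute t_(k+1)/t_k: get (k + 4)/(k + 6).
Factor: A=k + 4; B=k + 6; C=1.
f must satisfy (k + 4)·f(k+1) − (k + 5)·f(k) = 1.
From deg A=1, deg B=1, deg C=0: d=1.
Solving with deg f ≤ 1: f(k) = k/4.
Get s_k = R·t_k = k/(4*(k + 4)) with R(k) = B(k−1)f(k)/C(k) = k*(k + 5)/4.
Δs = 1/(k**2 + 9*k + 20), as required.

s_k = k/(4*(k + 4))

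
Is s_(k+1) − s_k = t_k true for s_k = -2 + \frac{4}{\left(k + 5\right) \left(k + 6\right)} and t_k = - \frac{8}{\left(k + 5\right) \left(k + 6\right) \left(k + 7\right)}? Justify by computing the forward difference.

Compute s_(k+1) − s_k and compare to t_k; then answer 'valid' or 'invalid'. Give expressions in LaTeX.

Valid: the claim telescopes to t_k.

s_(k+1) = -2 + 4/((k + 6)*(k + 7))
s_(k+1) − s_k = -8/(k**3 + 18*k**2 + 107*k + 210)
(s_(k+1) − s_k) − t_k = 0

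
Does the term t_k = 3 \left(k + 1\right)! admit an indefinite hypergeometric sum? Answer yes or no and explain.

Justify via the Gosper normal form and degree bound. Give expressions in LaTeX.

No — key equation has no polynomial f.

t_(k+1)/t_k = k + 2.
Normal form (A,B,C) = (k + 2, 1, 1).
Set up (k + 2)·f(k+1) − (1)·f(k) − (1) = 0.
Degrees (1,0,0) ⇒ d ≤ -1.
Negative degree bound (-1): no f exists, t_k not Gosper-summable.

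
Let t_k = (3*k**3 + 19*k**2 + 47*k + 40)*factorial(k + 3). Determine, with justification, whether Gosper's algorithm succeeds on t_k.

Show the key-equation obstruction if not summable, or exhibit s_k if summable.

Yes. s_k = (3*k**2 + 4*k + 4)*factorial(k + 3).

Step 1: r(k) = (3*k**4 + 40*k**3 + 206*k**2 + 485*k + 436)/(3*k**3 + 19*k**2 + 47*k + 40).
Normal form (A,B,C) = (k + 4, 1, k**3 + 19*k**2/3 + 47*k/3 + 40/3).
Solve (k + 4)·f(k+1) − (1)·f(k) = k**3 + 19*k**2/3 + 47*k/3 + 40/3.
Bound: deg f ≤ 2.
Solving with deg f ≤ 2: f(k) = (3*k**2 + 4*k + 4)/3.
R(k) = B(k−1)·f(k)/C(k) = (3*k**2 + 4*k + 4)/(3*k**3 + 19*k**2 + 47*k + 40); s_k = R·t_k = (3*k**2 + 4*k + 4)*factorial(k + 3).
s_(k+1) − s_k = (3*k**3 + 19*k**2 + 47*k + 40)*factorial(k + 3) = t_k.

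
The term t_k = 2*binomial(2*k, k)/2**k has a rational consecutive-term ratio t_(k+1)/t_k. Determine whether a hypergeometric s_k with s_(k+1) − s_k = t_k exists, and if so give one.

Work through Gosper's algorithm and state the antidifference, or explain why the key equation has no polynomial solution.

r(k) = (2*k + 1)/(k + 1) after simplifying.
Gosper form: A/B · C(k+1)/C(k) with A=2*k + 1, B=k + 1, C=1.
Need (2*k + 1)·f(k+1) − (k)·f(k) = 1.
From deg A=1, deg B=1, deg C=0: d=-1.
Bound -1 < 0, so the key equation has no polynomial solution.

none — t_k is not Gosper-summable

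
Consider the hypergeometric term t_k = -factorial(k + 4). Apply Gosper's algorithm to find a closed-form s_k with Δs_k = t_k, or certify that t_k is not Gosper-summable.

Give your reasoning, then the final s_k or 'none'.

Step 1: r(k) = k + 5.
Gosper form: A/B · C(k+1)/C(k) with A=k + 5, B=1, C=1.
f must satisfy (k + 5)·f(k+1) − (1)·f(k) = 1.
From deg A=1, deg B=0, deg C=0: d=-1.
deg f ≤ -1 is impossible — no certificate.

not Gosper-summable; s_k does not exist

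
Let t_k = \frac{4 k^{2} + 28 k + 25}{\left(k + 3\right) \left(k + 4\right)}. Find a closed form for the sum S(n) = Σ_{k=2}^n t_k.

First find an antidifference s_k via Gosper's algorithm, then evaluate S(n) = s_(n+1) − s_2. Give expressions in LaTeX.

S(n) = \frac{20 n^{2} + 37 n - 57}{5 \left(n + 4\right)}

Step 1: r(k) = (k + 3)*(28*k + 4*(k + 1)**2 + 53)/((k + 5)*(4*k**2 + 28*k + 25)).
So A=k + 3 and B=k + 5, with C=k**2 + 7*k + 25/4.
f must satisfy (k + 3)·f(k+1) − (k + 4)·f(k) = k**2 + 7*k + 25/4.
Degrees (1,1,2) ⇒ d ≤ 2.
Coefficient equations give f(k) = k*(12*k + 13)/12.
Get s_k = R·t_k = k*(12*k + 13)/(3*(k + 3)) with R(k) = B(k−1)f(k)/C(k) = k*(k + 4)*(12*k + 13)/(3*(4*k**2 + 28*k + 25)).
Δs = (4*k**2 + 28*k + 25)/(k**2 + 7*k + 12), as required.
Telescope: S(n) = s_(n+1) − s_(2) = (12*n**2 + 37*n + 25)/(3*(n + 4)) − (74/15) = (20*n**2 + 37*n - 57)/(5*(n + 4)).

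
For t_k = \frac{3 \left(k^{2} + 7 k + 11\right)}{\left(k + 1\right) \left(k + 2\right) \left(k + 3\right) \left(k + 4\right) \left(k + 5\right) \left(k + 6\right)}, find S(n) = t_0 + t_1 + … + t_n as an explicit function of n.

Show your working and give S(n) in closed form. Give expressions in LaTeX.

Step 1: r(k) = (k + 1)*(7*k + (k + 1)**2 + 18)/((k + 7)*(k**2 + 7*k + 11)).
Factor: A=k + 1; B=k + 7; C=k**2 + 7*k + 11.
f must satisfy (k + 1)·f(k+1) − (k + 6)·f(k) = k**2 + 7*k + 11.
Degrees (1,1,2) ⇒ d ≤ 5.
Match coefficients ⇒ f(k) = k*(k + 2)*(k + 4)*(k**2 + 9*k + 23)/45.
Get s_k = R·t_k = k*(k**2 + 9*k + 23)/(15*(k**3 + 9*k**2 + 23*k + 15)) with R(k) = B(k−1)f(k)/C(k) = k*(k + 2)*(k + 4)*(k + 6)*(k**2 + 9*k + 23)/(45*(k**2 + 7*k + 11)).
Check: Δs_k = 3*(k**2 + 7*k + 11)/(k**6 + 21*k**5 + 175*k**4 + 735*k**3 + 1624*k**2 + 1764*k + 720). ✓
Telescope: S(n) = s_(n+1) − s_(0) = (n**3 + 12*n**2 + 44*n + 33)/(15*(n**3 + 12*n**2 + 44*n + 48)) − (0) = (n**3 + 12*n**2 + 44*n + 33)/(15*(n**3 + 12*n**2 + 44*n + 48)).

S(n) = \frac{n^{3} + 12 n^{2} + 44 n + 33}{15 \left(n^{3} + 12 n^{2} + 44 n + 48\right)}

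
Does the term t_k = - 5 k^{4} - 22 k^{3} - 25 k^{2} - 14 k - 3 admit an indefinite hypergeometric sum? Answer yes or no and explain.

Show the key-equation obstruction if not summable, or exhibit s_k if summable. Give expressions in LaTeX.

Yes. s_k = k^{3} \left(- k^{2} - 3 k + 1\right).

r(k) = (5*k**4 + 42*k**3 + 121*k**2 + 150*k + 69)/(5*k**4 + 22*k**3 + 25*k**2 + 14*k + 3) after simplifying.
So A=1 and B=1, with C=k**4 + 22*k**3/5 + 5*k**2 + 14*k/5 + 3/5.
Solve (1)·f(k+1) − (1)·f(k) = k**4 + 22*k**3/5 + 5*k**2 + 14*k/5 + 3/5.
From deg A=0, deg B=0, deg C=4: d=5.
Solve for f: f(k) = k**3*(k**2 + 3*k - 1)/5 (degree 5 ≤ 5).
Certificate R = B(k−1)f/C = k**3*(k**2 + 3*k - 1)/(5*k**4 + 22*k**3 + 25*k**2 + 14*k + 3) gives s_k = k**3*(-k**2 - 3*k + 1).
Δs = -5*k**4 - 22*k**3 - 25*k**2 - 14*k - 3, as required.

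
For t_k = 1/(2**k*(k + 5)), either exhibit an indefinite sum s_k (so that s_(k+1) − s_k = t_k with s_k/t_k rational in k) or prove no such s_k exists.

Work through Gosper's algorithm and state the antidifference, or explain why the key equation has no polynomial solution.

not Gosper-summable; s_k does not exist

Step 1: r(k) = (k + 5)/(2*(k + 6)).
Factor: A=k/2 + 5/2; B=k + 6; C=1.
Need (k/2 + 5/2)·f(k+1) − (k + 5)·f(k) = 1.
Bound: deg f ≤ -1.
d = -1 < 0 ⇒ no nonzero polynomial f; not summable.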